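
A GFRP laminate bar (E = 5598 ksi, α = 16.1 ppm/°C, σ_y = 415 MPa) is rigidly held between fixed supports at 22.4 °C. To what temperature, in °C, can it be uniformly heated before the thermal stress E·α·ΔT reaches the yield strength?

E = 5598 ksi = 38.60 GPa.
E·α·ΔT = 415.0 MPa ⇒ ΔT = 415.0 / (38.60×10³ × 16.1×10⁻⁶) = 667.8 K.
T = 22.4 + 667.8 = 690.2 °C.

690 °C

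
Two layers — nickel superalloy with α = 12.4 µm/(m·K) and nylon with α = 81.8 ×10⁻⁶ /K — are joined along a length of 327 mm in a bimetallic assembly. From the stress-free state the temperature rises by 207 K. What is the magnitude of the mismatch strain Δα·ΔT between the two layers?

0.0144

Δα = |12.4 − 81.8|×10⁻⁶/K = 69.4×10⁻⁶/K.
Mismatch strain = Δα·ΔT = 69.4×10⁻⁶ × 207.0 = 0.0144.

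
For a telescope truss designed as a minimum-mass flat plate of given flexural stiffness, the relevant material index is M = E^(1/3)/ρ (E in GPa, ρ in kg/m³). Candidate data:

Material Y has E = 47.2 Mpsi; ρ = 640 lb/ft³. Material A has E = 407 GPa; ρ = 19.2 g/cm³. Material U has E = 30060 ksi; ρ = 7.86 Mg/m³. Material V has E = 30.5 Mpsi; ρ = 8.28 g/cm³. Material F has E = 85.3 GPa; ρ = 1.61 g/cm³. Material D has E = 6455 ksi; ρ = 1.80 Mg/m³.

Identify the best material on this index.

In SI units:
  material Y: E = 325.4 GPa, ρ = 10250 kg/m³
  material A: E = 407.0 GPa, ρ = 19200 kg/m³
  material U: E = 207.3 GPa, ρ = 7860 kg/m³
  material V: E = 210.3 GPa, ρ = 8280 kg/m³
  material F: E = 85.30 GPa, ρ = 1610 kg/m³
  material D: E = 44.51 GPa, ρ = 1800 kg/m³
  material F: M = 2.73×10⁻³
  material D: M = 1.97×10⁻³
  material U: M = 0.753×10⁻³
  material V: M = 0.718×10⁻³
  material Y: M = 0.671×10⁻³
  material A: M = 0.386×10⁻³
Material F ranks first.

material F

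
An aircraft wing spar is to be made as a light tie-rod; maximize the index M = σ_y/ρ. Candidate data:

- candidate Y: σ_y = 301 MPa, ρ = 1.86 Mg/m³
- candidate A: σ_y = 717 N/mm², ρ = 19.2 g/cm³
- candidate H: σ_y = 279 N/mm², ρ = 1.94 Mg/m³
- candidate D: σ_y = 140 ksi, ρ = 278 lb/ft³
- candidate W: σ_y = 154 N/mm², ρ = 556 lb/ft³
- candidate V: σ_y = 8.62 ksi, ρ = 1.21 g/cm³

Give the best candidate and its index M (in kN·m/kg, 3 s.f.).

Convert each candidate to consistent units, then evaluate M:
  candidate Y: σ_y = 301.0 MPa, ρ = 1860 kg/m³
  candidate A: σ_y = 717.0 MPa, ρ = 19200 kg/m³
  candidate H: σ_y = 279.0 MPa, ρ = 1940 kg/m³
  candidate D: σ_y = 965.3 MPa, ρ = 4453 kg/m³
  candidate W: σ_y = 154.0 MPa, ρ = 8906 kg/m³
  candidate V: σ_y = 59.43 MPa, ρ = 1210 kg/m³
  candidate D: M = 217 kN·m/kg
  candidate Y: M = 162 kN·m/kg
  candidate H: M = 144 kN·m/kg
  candidate V: M = 49.1 kN·m/kg
  candidate A: M = 37.3 kN·m/kg
  candidate W: M = 17.3 kN·m/kg
The maximum is for candidate D.

candidate D, M = 217 kN·m/kg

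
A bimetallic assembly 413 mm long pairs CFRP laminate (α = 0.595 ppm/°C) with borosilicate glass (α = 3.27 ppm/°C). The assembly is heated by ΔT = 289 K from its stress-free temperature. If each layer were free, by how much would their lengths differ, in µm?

319 µm

Δα = |0.595 − 3.27|×10⁻⁶/K = 2.67×10⁻⁶/K.
ΔL_mismatch = Δα·L·ΔT = 2.67×10⁻⁶ × 413.0 mm × 289.0 K = 319 µm.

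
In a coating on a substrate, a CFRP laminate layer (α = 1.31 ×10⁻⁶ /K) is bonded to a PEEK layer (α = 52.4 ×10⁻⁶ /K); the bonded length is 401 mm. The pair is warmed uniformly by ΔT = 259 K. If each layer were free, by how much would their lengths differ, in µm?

Δα = |1.31 − 52.4|×10⁻⁶/K = 51.1×10⁻⁶/K.
ΔL_mismatch = Δα·L·ΔT = 51.1×10⁻⁶ × 401.0 mm × 259.0 K = 5310 µm.

5310 µm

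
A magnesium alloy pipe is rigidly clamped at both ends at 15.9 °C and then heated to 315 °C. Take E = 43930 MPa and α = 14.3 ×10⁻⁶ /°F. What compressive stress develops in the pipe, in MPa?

E = 43930 MPa = 43.93 GPa.
α = 14.3×10⁻⁶/°F × 9/5 = 25.7×10⁻⁶/K.
ΔT = 299.1 K. Constrained thermal stress σ = E·α·ΔT = 43.93×10³ MPa × 25.7×10⁻⁶ × 299.1 = 338 MPa (compressive).

338 MPa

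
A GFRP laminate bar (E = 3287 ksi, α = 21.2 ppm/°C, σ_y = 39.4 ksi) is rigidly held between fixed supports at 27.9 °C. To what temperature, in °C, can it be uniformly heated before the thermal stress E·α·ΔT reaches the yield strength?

E = 3287 ksi = 22.66 GPa.
σ_y = 39.4 ksi = 271.7 MPa.
E·α·ΔT = 271.7 MPa ⇒ ΔT = 271.7 / (22.66×10³ × 21.2×10⁻⁶) = 565.4 K.
T = 27.9 + 565.4 = 593.3 °C.

593 °C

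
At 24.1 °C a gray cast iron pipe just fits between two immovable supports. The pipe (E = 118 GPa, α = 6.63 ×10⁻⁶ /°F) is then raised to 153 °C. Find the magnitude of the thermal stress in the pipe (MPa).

α = 6.63×10⁻⁶/°F × 9/5 = 11.9×10⁻⁶/K.
ΔT = 128.9 K. Constrained thermal stress σ = E·α·ΔT = 118.0×10³ MPa × 11.9×10⁻⁶ × 128.9 = 182 MPa (compressive).

182 MPa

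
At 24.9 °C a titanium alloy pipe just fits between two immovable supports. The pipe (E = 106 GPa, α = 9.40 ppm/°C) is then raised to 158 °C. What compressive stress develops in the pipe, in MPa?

ΔT = 133.1 K. Constrained thermal stress σ = E·α·ΔT = 106.0×10³ MPa × 9.40×10⁻⁶ × 133.1 = 133 MPa (compressive).

133 MPa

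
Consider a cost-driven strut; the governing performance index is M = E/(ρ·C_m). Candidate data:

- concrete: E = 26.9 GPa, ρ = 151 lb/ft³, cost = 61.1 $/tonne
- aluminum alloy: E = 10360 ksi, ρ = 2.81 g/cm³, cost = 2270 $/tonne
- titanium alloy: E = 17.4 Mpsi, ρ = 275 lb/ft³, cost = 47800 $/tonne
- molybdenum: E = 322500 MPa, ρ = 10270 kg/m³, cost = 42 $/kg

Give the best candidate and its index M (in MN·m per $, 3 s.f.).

Putting every candidate on a common basis:
  concrete: E = 26.90 GPa, ρ = 2419 kg/m³, cost = 0.06110 $/kg
  aluminum alloy: E = 71.43 GPa, ρ = 2810 kg/m³, cost = 2.270 $/kg
  titanium alloy: E = 120.0 GPa, ρ = 4405 kg/m³, cost = 47.80 $/kg
  molybdenum: E = 322.5 GPa, ρ = 10270 kg/m³, cost = 42.00 $/kg
  concrete: M = 182 MN·m per $
  aluminum alloy: M = 11.2 MN·m per $
  molybdenum: M = 0.748 MN·m per $
  titanium alloy: M = 0.570 MN·m per $
Concrete has the largest M.

concrete, M = 182 MN·m per $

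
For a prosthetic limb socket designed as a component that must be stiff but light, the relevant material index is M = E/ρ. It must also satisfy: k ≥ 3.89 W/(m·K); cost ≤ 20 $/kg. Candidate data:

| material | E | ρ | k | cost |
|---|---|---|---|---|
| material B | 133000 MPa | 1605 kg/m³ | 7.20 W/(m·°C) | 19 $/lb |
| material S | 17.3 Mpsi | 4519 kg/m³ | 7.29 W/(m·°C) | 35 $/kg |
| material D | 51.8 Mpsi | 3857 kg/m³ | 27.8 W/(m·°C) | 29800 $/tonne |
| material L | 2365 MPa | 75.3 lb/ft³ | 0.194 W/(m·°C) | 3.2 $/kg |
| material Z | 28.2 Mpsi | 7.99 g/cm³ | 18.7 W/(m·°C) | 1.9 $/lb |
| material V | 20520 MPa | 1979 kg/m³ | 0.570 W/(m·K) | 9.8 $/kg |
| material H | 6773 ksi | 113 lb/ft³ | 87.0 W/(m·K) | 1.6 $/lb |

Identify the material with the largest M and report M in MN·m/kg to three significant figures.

Screen on constraints: k ≥ 3.89 W/(m·K); cost ≤ 20 $/kg. Survivors: material Z, material H.
In SI units:
  material Z: E = 194.4 GPa, ρ = 7990 kg/m³
  material H: E = 46.70 GPa, ρ = 1810 kg/m³
  material H: M = 25.8 MN·m/kg
  material Z: M = 24.3 MN·m/kg
Material H has the largest M.

material H, M = 25.8 MN·m/kg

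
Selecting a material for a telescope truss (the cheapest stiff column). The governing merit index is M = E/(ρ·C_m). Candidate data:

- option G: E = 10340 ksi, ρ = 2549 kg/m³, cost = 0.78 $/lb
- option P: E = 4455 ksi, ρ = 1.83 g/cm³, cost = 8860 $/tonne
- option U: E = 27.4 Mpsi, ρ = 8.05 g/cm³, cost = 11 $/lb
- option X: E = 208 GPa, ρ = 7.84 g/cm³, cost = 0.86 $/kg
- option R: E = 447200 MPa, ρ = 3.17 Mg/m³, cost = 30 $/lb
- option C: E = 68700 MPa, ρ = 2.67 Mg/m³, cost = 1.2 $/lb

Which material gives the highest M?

option X

In SI units:
  option G: E = 71.29 GPa, ρ = 2549 kg/m³, cost = 1.720 $/kg
  option P: E = 30.72 GPa, ρ = 1830 kg/m³, cost = 8.860 $/kg
  option U: E = 188.9 GPa, ρ = 8050 kg/m³, cost = 24.25 $/kg
  option X: E = 208.0 GPa, ρ = 7840 kg/m³, cost = 0.8600 $/kg
  option R: E = 447.2 GPa, ρ = 3170 kg/m³, cost = 66.14 $/kg
  option C: E = 68.70 GPa, ρ = 2670 kg/m³, cost = 2.646 $/kg
  option X: M = 30.8 MN·m per $
  option G: M = 16.3 MN·m per $
  option C: M = 9.73 MN·m per $
  option R: M = 2.13 MN·m per $
  option P: M = 1.89 MN·m per $
  option U: M = 0.968 MN·m per $
Highest index: option X.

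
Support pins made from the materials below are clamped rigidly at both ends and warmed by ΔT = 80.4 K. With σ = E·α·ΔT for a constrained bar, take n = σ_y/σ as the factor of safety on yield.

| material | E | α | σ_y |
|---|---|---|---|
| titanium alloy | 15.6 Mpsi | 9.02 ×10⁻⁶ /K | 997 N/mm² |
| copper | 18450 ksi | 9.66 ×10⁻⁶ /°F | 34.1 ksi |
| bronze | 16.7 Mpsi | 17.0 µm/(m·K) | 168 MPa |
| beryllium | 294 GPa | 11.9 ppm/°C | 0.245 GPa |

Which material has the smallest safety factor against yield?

beryllium

With everything in SI (GPa, ×10⁻⁶/K, MPa):
  titanium alloy: E = 107.6, α = 9.02, σ_y = 997.0 → σ = 78.0 MPa, n = 12.8
  copper: E = 127.2, α = 17.4, σ_y = 235.1 → σ = 178 MPa, n = 1.32
  bronze: E = 115.1, α = 17.0, σ_y = 168.0 → σ = 157 MPa, n = 1.07
  beryllium: E = 294.0, α = 11.9, σ_y = 245.0 → σ = 281 MPa, n = 0.871
Smallest n: beryllium with n = 0.871.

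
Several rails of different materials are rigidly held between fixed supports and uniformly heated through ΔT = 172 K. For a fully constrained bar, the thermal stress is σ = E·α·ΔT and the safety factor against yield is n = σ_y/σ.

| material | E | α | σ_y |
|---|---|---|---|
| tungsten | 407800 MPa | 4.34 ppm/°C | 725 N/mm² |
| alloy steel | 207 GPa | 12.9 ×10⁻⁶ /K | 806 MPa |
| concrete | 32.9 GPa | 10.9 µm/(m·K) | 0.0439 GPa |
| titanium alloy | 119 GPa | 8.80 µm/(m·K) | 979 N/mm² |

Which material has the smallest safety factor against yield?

In consistent units (E in GPa, α in ×10⁻⁶/K, σ_y in MPa):
  tungsten: E = 407.8, α = 4.34, σ_y = 725.0 → σ = 304 MPa, n = 2.38
  alloy steel: E = 207.0, α = 12.9, σ_y = 806.0 → σ = 459 MPa, n = 1.75
  concrete: E = 32.90, α = 10.9, σ_y = 43.90 → σ = 61.7 MPa, n = 0.712
  titanium alloy: E = 119.0, α = 8.80, σ_y = 979.0 → σ = 180 MPa, n = 5.44
Concrete has the lowest safety factor, n = 0.712.

concrete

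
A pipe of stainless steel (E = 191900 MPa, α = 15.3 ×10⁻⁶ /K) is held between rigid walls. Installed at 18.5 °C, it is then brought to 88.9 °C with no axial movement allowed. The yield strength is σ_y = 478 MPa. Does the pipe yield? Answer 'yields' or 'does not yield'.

does not yield

E = 191900 MPa = 191.9 GPa.
ΔT = 70.40 K. Constrained thermal stress σ = E·α·ΔT = 191.9×10³ MPa × 15.3×10⁻⁶ × 70.40 = 207 MPa (compressive).
Compare to σ_y = 478 MPa: σ < σ_y, so it does not yield.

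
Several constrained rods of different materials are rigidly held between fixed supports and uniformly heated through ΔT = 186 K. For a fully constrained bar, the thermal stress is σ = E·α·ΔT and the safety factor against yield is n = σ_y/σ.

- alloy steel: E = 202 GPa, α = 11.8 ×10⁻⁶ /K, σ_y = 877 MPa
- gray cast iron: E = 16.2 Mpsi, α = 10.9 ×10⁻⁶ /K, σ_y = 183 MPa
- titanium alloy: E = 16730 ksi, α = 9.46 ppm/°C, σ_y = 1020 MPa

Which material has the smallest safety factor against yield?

In consistent units (E in GPa, α in ×10⁻⁶/K, σ_y in MPa):
  alloy steel: E = 202.0, α = 11.8, σ_y = 877.0 → σ = 443 MPa, n = 1.98
  gray cast iron: E = 111.7, α = 10.9, σ_y = 183.0 → σ = 226 MPa, n = 0.808
  titanium alloy: E = 115.3, α = 9.46, σ_y = 1020 → σ = 203 MPa, n = 5.03
Smallest n: gray cast iron with n = 0.808.

gray cast iron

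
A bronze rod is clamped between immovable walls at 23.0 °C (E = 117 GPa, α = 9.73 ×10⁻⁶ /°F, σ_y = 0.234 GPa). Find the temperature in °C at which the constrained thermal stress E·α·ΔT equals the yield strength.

α = 9.73×10⁻⁶/°F × 9/5 = 17.5×10⁻⁶/K.
σ_y = 0.234 GPa = 234.0 MPa.
E·α·ΔT = 234.0 MPa ⇒ ΔT = 234.0 / (117.0×10³ × 17.5×10⁻⁶) = 114.2 K.
T = 23.0 + 114.2 = 137.2 °C.

137 °C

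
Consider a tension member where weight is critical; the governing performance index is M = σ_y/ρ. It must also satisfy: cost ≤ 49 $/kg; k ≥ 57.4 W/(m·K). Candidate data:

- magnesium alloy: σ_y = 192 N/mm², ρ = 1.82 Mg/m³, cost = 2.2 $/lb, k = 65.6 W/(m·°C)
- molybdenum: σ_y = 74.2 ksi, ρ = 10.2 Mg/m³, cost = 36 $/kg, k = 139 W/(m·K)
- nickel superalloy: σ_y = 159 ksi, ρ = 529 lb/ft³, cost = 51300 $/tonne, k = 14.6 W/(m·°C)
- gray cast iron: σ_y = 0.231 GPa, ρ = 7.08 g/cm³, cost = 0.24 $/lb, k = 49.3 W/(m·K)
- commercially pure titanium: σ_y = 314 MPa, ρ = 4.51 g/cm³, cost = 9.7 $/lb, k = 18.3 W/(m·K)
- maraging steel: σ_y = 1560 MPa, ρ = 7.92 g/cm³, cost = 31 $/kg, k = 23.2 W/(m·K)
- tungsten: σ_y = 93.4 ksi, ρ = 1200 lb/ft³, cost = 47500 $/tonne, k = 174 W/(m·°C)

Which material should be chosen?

Screen on constraints: cost ≤ 49 $/kg; k ≥ 57.4 W/(m·K). Survivors: magnesium alloy, molybdenum, tungsten.
Normalizing units and computing the index:
  magnesium alloy: σ_y = 192.0 MPa, ρ = 1820 kg/m³
  molybdenum: σ_y = 511.6 MPa, ρ = 10200 kg/m³
  tungsten: σ_y = 644.0 MPa, ρ = 19220 kg/m³
  magnesium alloy: M = 105 kN·m/kg
  molybdenum: M = 50.2 kN·m/kg
  tungsten: M = 33.5 kN·m/kg
The maximum is for magnesium alloy.

magnesium alloy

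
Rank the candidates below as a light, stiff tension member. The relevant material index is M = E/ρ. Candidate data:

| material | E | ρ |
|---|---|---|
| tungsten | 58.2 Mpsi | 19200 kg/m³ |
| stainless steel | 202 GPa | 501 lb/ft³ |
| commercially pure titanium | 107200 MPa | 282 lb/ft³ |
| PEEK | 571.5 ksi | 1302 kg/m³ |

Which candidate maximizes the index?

Convert each candidate to consistent units, then evaluate M:
  tungsten: E = 401.3 GPa, ρ = 19200 kg/m³
  stainless steel: E = 202.0 GPa, ρ = 8025 kg/m³
  commercially pure titanium: E = 107.2 GPa, ρ = 4517 kg/m³
  PEEK: E = 3.940 GPa, ρ = 1302 kg/m³
  stainless steel: M = 25.2 MN·m/kg
  commercially pure titanium: M = 23.7 MN·m/kg
  tungsten: M = 20.9 MN·m/kg
  PEEK: M = 3.03 MN·m/kg
The maximum is for stainless steel.

stainless steel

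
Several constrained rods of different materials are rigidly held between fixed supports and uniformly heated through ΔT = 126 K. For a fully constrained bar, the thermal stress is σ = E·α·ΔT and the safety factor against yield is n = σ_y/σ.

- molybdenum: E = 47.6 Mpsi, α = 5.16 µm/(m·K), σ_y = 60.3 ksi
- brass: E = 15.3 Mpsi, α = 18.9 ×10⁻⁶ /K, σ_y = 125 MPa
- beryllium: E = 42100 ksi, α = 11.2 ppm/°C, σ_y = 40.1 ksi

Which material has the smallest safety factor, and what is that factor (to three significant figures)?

In consistent units (E in GPa, α in ×10⁻⁶/K, σ_y in MPa):
  molybdenum: E = 328.2, α = 5.16, σ_y = 415.8 → σ = 213 MPa, n = 1.95
  brass: E = 105.5, α = 18.9, σ_y = 125.0 → σ = 251 MPa, n = 0.498
  beryllium: E = 290.3, α = 11.2, σ_y = 276.5 → σ = 410 MPa, n = 0.675
The minimum is brass at n = 0.498.

brass, n = 0.498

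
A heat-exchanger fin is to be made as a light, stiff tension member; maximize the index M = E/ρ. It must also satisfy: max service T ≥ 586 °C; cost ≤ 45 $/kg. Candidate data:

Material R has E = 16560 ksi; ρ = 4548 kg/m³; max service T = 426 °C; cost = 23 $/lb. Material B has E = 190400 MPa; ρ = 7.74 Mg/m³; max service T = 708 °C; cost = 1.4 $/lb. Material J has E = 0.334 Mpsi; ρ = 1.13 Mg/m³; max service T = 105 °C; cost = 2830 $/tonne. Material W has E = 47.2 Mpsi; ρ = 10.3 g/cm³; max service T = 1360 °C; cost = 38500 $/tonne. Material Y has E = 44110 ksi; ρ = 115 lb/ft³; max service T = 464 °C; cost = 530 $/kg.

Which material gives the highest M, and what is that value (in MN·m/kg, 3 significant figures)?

Screen on constraints: max service T ≥ 586 °C; cost ≤ 45 $/kg. Survivors: material B, material W.
In SI units:
  material B: E = 190.4 GPa, ρ = 7740 kg/m³
  material W: E = 325.4 GPa, ρ = 10300 kg/m³
  material W: M = 31.6 MN·m/kg
  material B: M = 24.6 MN·m/kg
Highest index: material W.

material W, M = 31.6 MN·m/kg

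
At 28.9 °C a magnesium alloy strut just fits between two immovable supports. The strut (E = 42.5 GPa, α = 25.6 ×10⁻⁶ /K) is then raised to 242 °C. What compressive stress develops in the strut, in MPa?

232 MPa

ΔT = 213.1 K. Constrained thermal stress σ = E·α·ΔT = 42.50×10³ MPa × 25.6×10⁻⁶ × 213.1 = 232 MPa (compressive).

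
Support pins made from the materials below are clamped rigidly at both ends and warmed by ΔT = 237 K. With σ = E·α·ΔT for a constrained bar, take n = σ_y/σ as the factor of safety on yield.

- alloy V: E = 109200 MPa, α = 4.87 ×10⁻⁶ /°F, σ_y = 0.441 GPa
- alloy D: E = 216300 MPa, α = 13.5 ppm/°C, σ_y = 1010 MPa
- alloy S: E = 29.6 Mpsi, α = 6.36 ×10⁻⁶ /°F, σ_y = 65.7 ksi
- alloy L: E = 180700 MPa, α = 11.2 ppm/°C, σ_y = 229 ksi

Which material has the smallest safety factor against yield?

In consistent units (E in GPa, α in ×10⁻⁶/K, σ_y in MPa):
  alloy V: E = 109.2, α = 8.77, σ_y = 441.0 → σ = 227 MPa, n = 1.94
  alloy D: E = 216.3, α = 13.5, σ_y = 1010 → σ = 692 MPa, n = 1.46
  alloy S: E = 204.1, α = 11.4, σ_y = 453.0 → σ = 554 MPa, n = 0.818
  alloy L: E = 180.7, α = 11.2, σ_y = 1579 → σ = 480 MPa, n = 3.29
Smallest n: alloy S with n = 0.818.

alloy S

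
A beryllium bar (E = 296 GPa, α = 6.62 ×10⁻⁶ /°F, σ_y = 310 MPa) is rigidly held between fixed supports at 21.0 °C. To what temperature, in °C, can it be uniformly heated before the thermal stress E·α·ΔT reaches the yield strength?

α = 6.62×10⁻⁶/°F × 9/5 = 11.9×10⁻⁶/K.
E·α·ΔT = 310.0 MPa ⇒ ΔT = 310.0 / (296.0×10³ × 11.9×10⁻⁶) = 87.89 K.
T = 21.0 + 87.89 = 108.9 °C.

109 °C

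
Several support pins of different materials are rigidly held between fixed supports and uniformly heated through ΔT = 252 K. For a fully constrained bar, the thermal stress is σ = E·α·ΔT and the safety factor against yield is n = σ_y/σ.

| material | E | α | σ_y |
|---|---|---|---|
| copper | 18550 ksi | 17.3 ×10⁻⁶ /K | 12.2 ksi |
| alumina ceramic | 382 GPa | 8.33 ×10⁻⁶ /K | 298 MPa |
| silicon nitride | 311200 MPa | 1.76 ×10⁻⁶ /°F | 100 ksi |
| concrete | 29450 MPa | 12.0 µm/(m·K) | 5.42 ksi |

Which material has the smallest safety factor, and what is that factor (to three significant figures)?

copper, n = 0.151

In consistent units (E in GPa, α in ×10⁻⁶/K, σ_y in MPa):
  copper: E = 127.9, α = 17.3, σ_y = 84.12 → σ = 558 MPa, n = 0.151
  alumina ceramic: E = 382.0, α = 8.33, σ_y = 298.0 → σ = 802 MPa, n = 0.372
  silicon nitride: E = 311.2, α = 3.17, σ_y = 689.5 → σ = 248 MPa, n = 2.78
  concrete: E = 29.45, α = 12.0, σ_y = 37.37 → σ = 89.1 MPa, n = 0.420
The minimum is copper at n = 0.151.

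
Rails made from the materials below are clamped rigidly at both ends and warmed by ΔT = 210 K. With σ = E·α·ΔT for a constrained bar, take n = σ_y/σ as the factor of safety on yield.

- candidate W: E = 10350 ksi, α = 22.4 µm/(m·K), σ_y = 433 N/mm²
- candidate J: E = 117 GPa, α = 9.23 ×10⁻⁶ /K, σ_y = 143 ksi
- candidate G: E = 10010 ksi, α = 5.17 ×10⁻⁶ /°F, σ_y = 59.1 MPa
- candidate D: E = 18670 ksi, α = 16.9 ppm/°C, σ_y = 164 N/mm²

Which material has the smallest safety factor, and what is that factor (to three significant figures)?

candidate D, n = 0.359

In consistent units (E in GPa, α in ×10⁻⁶/K, σ_y in MPa):
  candidate W: E = 71.36, α = 22.4, σ_y = 433.0 → σ = 336 MPa, n = 1.29
  candidate J: E = 117.0, α = 9.23, σ_y = 986.0 → σ = 227 MPa, n = 4.35
  candidate G: E = 69.02, α = 9.31, σ_y = 59.10 → σ = 135 MPa, n = 0.438
  candidate D: E = 128.7, α = 16.9, σ_y = 164.0 → σ = 457 MPa, n = 0.359
Candidate D has the lowest safety factor, n = 0.359.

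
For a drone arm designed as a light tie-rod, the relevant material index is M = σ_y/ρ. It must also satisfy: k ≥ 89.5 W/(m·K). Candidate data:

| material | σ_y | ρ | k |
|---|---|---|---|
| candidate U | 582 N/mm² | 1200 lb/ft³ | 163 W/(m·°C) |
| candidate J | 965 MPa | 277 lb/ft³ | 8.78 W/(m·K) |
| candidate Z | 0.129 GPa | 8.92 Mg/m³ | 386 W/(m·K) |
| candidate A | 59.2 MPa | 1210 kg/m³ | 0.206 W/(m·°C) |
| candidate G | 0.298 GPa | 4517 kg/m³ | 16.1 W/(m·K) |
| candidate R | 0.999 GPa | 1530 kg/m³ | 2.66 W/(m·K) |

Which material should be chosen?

candidate U

Screen on constraints: k ≥ 89.5 W/(m·K). Survivors: candidate U, candidate Z.
After converting to SI:
  candidate U: σ_y = 582.0 MPa, ρ = 19220 kg/m³
  candidate Z: σ_y = 129.0 MPa, ρ = 8920 kg/m³
  candidate U: M = 30.3 kN·m/kg
  candidate Z: M = 14.5 kN·m/kg
Highest index: candidate U.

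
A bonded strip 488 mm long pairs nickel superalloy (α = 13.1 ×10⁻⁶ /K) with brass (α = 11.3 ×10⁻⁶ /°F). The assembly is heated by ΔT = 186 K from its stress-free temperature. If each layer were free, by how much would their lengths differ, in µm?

657 µm

brass: α = 11.3×10⁻⁶/°F × 9/5 = 20.3×10⁻⁶/K.
Δα = |13.1 − 20.3|×10⁻⁶/K = 7.24×10⁻⁶/K.
ΔL_mismatch = Δα·L·ΔT = 7.24×10⁻⁶ × 488.0 mm × 186.0 K = 657 µm.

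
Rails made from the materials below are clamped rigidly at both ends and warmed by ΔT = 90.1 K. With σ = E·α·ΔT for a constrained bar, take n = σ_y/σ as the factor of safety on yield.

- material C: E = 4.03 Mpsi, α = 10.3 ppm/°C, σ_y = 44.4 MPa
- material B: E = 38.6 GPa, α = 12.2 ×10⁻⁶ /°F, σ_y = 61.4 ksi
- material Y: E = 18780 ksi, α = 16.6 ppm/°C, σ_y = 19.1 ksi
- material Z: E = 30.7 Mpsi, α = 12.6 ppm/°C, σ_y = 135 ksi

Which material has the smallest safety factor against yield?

With everything in SI (GPa, ×10⁻⁶/K, MPa):
  material C: E = 27.79, α = 10.3, σ_y = 44.40 → σ = 25.8 MPa, n = 1.72
  material B: E = 38.60, α = 22.0, σ_y = 423.3 → σ = 76.4 MPa, n = 5.54
  material Y: E = 129.5, α = 16.6, σ_y = 131.7 → σ = 194 MPa, n = 0.680
  material Z: E = 211.7, α = 12.6, σ_y = 930.8 → σ = 240 MPa, n = 3.87
The minimum is material Y at n = 0.680.

material Y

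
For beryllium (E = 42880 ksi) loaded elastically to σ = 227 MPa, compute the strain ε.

E = 42880 ksi = 295.6 GPa = 295600 MPa.
ε = σ/E = 227 / 295600 = 7.68×10⁻⁴.

7.68×10⁻⁴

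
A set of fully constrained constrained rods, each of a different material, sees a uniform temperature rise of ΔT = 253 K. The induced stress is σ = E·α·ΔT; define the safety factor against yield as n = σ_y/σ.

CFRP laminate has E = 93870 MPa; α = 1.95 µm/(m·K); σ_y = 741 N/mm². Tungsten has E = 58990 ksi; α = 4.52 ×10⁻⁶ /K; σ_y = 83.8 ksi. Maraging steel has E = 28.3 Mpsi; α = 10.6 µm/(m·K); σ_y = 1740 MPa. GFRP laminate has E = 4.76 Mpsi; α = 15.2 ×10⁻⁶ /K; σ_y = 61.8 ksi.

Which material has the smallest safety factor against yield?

Converting E to GPa, α to ×10⁻⁶/K, σ_y to MPa, then σ and n for each:
  CFRP laminate: E = 93.87, α = 1.95, σ_y = 741.0 → σ = 46.3 MPa, n = 16.0
  tungsten: E = 406.7, α = 4.52, σ_y = 577.8 → σ = 465 MPa, n = 1.24
  maraging steel: E = 195.1, α = 10.6, σ_y = 1740 → σ = 523 MPa, n = 3.33
  GFRP laminate: E = 32.82, α = 15.2, σ_y = 426.1 → σ = 126 MPa, n = 3.38
Smallest n: tungsten with n = 1.24.

tungsten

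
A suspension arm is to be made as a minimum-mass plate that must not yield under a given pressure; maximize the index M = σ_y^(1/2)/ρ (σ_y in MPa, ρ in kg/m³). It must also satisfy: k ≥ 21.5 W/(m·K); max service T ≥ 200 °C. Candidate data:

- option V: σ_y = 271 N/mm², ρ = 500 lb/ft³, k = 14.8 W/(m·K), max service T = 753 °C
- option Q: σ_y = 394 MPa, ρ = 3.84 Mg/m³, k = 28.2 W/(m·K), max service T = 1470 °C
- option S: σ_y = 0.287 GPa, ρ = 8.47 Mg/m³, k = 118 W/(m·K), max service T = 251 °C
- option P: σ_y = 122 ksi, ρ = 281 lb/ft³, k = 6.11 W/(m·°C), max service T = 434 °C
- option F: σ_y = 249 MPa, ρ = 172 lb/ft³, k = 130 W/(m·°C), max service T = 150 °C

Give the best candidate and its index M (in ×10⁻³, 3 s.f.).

Screen on constraints: k ≥ 21.5 W/(m·K); max service T ≥ 200 °C. Survivors: option Q, option S.
Normalizing units and computing the index:
  option Q: σ_y = 394.0 MPa, ρ = 3840 kg/m³
  option S: σ_y = 287.0 MPa, ρ = 8470 kg/m³
  option Q: M = 5.17×10⁻³
  option S: M = 2.00×10⁻³
Option Q ranks first.

option Q, M = 5.17×10⁻³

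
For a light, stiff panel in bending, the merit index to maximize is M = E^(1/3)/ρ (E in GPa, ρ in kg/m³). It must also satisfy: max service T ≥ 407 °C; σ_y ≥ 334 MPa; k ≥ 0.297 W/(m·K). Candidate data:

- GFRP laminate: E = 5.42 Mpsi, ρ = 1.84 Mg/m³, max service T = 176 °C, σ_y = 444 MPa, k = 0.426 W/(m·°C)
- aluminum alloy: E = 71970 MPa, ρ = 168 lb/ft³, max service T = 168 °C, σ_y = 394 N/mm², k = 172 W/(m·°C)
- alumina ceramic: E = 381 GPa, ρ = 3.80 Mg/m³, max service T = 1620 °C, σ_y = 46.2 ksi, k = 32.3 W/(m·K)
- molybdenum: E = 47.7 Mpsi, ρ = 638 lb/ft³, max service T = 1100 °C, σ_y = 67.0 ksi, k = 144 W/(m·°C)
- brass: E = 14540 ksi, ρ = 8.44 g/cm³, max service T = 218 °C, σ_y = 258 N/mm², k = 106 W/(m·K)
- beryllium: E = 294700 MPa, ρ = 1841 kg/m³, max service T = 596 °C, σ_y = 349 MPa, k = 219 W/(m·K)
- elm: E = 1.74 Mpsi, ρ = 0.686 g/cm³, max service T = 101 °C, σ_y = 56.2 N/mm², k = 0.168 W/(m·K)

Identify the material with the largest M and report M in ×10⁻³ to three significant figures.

beryllium, M = 3.61×10⁻³

Screen on constraints: max service T ≥ 407 °C; σ_y ≥ 334 MPa; k ≥ 0.297 W/(m·K). Survivors: molybdenum, beryllium.
Normalizing units and computing the index:
  molybdenum: E = 328.9 GPa, ρ = 10220 kg/m³
  beryllium: E = 294.7 GPa, ρ = 1841 kg/m³
  beryllium: M = 3.61×10⁻³
  molybdenum: M = 0.675×10⁻³
The maximum is for beryllium.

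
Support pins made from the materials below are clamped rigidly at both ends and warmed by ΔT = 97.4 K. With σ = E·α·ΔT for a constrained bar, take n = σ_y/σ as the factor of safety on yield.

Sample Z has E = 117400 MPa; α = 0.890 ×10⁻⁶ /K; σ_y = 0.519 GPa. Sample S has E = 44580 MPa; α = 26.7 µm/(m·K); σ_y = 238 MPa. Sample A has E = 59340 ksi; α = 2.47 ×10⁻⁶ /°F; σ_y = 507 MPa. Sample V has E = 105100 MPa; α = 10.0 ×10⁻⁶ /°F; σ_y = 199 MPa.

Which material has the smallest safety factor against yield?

sample V

Per material, after unit conversion:
  sample Z: E = 117.4, α = 0.890, σ_y = 519.0 → σ = 10.2 MPa, n = 51.0
  sample S: E = 44.58, α = 26.7, σ_y = 238.0 → σ = 116 MPa, n = 2.05
  sample A: E = 409.1, α = 4.45, σ_y = 507.0 → σ = 177 MPa, n = 2.86
  sample V: E = 105.1, α = 18.0, σ_y = 199.0 → σ = 184 MPa, n = 1.08
Sample V has the lowest safety factor, n = 1.08.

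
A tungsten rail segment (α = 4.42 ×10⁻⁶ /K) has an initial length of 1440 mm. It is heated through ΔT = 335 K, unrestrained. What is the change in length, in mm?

ΔL = α·L₀·ΔT = 4.42×10⁻⁶ × 1440 mm × 335.0 K = 2.13 mm.

2.13 mm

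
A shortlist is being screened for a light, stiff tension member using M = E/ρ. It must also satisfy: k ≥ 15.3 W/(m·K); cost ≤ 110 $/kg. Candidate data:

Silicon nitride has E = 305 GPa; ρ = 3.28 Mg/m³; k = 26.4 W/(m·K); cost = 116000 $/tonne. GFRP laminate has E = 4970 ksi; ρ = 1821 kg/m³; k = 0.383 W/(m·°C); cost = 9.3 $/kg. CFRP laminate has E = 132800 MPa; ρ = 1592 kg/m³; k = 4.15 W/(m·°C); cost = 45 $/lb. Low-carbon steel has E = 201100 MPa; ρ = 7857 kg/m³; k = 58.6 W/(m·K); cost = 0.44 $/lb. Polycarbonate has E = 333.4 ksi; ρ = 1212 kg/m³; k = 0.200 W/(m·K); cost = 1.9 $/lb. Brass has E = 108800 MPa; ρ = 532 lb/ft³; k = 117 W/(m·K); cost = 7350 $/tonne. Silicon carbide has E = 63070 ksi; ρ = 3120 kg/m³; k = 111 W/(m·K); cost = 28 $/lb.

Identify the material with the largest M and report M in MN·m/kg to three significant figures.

Screen on constraints: k ≥ 15.3 W/(m·K); cost ≤ 110 $/kg. Survivors: low-carbon steel, brass, silicon carbide.
In SI units:
  low-carbon steel: E = 201.1 GPa, ρ = 7857 kg/m³
  brass: E = 108.8 GPa, ρ = 8522 kg/m³
  silicon carbide: E = 434.9 GPa, ρ = 3120 kg/m³
  silicon carbide: M = 139 MN·m/kg
  low-carbon steel: M = 25.6 MN·m/kg
  brass: M = 12.8 MN·m/kg
Silicon carbide ranks first.

silicon carbide, M = 139 MN·m/kg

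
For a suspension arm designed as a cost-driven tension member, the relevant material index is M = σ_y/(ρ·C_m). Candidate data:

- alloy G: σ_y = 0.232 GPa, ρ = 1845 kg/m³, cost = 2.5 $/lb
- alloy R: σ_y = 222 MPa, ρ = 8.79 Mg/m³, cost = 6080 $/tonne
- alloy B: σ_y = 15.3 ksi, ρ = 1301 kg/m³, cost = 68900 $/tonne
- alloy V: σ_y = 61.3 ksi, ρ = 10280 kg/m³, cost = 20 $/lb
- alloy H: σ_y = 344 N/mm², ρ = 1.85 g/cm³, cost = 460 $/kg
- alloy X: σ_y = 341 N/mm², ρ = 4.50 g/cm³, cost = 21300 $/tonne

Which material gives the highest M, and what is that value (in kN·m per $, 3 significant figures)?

alloy G, M = 22.8 kN·m per $

Normalizing units and computing the index:
  alloy G: σ_y = 232.0 MPa, ρ = 1845 kg/m³, cost = 5.511 $/kg
  alloy R: σ_y = 222.0 MPa, ρ = 8790 kg/m³, cost = 6.080 $/kg
  alloy B: σ_y = 105.5 MPa, ρ = 1301 kg/m³, cost = 68.90 $/kg
  alloy V: σ_y = 422.6 MPa, ρ = 10280 kg/m³, cost = 44.09 $/kg
  alloy H: σ_y = 344.0 MPa, ρ = 1850 kg/m³, cost = 460.0 $/kg
  alloy X: σ_y = 341.0 MPa, ρ = 4500 kg/m³, cost = 21.30 $/kg
  alloy G: M = 22.8 kN·m per $
  alloy R: M = 4.15 kN·m per $
  alloy X: M = 3.56 kN·m per $
  alloy B: M = 1.18 kN·m per $
  alloy V: M = 0.932 kN·m per $
  alloy H: M = 0.404 kN·m per $
Alloy G has the largest M.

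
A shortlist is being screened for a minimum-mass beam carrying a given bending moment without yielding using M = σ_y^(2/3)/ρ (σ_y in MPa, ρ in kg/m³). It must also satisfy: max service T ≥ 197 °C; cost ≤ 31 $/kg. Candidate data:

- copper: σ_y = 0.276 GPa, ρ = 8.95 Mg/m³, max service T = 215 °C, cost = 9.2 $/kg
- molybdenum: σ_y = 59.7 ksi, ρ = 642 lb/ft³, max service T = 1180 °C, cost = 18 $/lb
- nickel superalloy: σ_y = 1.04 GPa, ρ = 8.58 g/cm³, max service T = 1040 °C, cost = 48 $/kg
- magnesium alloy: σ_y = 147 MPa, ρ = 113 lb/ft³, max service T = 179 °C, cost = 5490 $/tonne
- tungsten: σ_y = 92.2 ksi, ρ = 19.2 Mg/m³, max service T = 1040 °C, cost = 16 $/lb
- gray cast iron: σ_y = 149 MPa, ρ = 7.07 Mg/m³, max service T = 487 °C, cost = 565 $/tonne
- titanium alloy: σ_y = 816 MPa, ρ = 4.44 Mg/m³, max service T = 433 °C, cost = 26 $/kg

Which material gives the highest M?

titanium alloy

Screen on constraints: max service T ≥ 197 °C; cost ≤ 31 $/kg. Survivors: copper, gray cast iron, titanium alloy.
In SI units:
  copper: σ_y = 276.0 MPa, ρ = 8950 kg/m³
  gray cast iron: σ_y = 149.0 MPa, ρ = 7070 kg/m³
  titanium alloy: σ_y = 816.0 MPa, ρ = 4440 kg/m³
  titanium alloy: M = 19.7×10⁻³
  copper: M = 4.74×10⁻³
  gray cast iron: M = 3.98×10⁻³
Titanium alloy ranks first.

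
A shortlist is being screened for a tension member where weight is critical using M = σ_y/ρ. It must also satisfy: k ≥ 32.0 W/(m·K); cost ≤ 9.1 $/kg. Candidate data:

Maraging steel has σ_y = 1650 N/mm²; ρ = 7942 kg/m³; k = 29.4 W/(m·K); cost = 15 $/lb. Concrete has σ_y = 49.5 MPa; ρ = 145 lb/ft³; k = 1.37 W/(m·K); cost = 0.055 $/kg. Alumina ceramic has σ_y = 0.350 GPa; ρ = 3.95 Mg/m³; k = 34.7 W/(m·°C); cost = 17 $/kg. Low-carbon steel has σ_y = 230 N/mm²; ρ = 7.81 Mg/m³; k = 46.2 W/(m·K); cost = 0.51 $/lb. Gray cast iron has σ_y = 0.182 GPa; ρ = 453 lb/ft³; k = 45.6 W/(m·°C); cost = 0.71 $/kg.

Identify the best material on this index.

low-carbon steel

Screen on constraints: k ≥ 32.0 W/(m·K); cost ≤ 9.1 $/kg. Survivors: low-carbon steel, gray cast iron.
Normalizing units and computing the index:
  low-carbon steel: σ_y = 230.0 MPa, ρ = 7810 kg/m³
  gray cast iron: σ_y = 182.0 MPa, ρ = 7256 kg/m³
  low-carbon steel: M = 29.4 kN·m/kg
  gray cast iron: M = 25.1 kN·m/kg
Highest index: low-carbon steel.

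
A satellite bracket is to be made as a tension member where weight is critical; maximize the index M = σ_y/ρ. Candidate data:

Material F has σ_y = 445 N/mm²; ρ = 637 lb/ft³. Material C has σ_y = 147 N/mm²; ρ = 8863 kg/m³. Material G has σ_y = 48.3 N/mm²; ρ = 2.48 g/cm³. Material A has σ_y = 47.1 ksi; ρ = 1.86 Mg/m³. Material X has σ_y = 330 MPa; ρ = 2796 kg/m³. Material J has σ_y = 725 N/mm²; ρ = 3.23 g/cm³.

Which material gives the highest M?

material J

After converting to SI:
  material F: σ_y = 445.0 MPa, ρ = 10200 kg/m³
  material C: σ_y = 147.0 MPa, ρ = 8863 kg/m³
  material G: σ_y = 48.30 MPa, ρ = 2480 kg/m³
  material A: σ_y = 324.7 MPa, ρ = 1860 kg/m³
  material X: σ_y = 330.0 MPa, ρ = 2796 kg/m³
  material J: σ_y = 725.0 MPa, ρ = 3230 kg/m³
  material J: M = 224 kN·m/kg
  material A: M = 175 kN·m/kg
  material X: M = 118 kN·m/kg
  material F: M = 43.6 kN·m/kg
  material G: M = 19.5 kN·m/kg
  material C: M = 16.6 kN·m/kg
The maximum is for material J.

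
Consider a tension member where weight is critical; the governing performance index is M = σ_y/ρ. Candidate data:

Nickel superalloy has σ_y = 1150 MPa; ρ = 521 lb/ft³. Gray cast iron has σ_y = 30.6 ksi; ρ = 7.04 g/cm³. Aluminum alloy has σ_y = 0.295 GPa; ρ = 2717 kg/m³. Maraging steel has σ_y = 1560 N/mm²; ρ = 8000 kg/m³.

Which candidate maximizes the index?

Putting every candidate on a common basis:
  nickel superalloy: σ_y = 1150 MPa, ρ = 8346 kg/m³
  gray cast iron: σ_y = 211.0 MPa, ρ = 7040 kg/m³
  aluminum alloy: σ_y = 295.0 MPa, ρ = 2717 kg/m³
  maraging steel: σ_y = 1560 MPa, ρ = 8000 kg/m³
  maraging steel: M = 195 kN·m/kg
  nickel superalloy: M = 138 kN·m/kg
  aluminum alloy: M = 109 kN·m/kg
  gray cast iron: M = 30.0 kN·m/kg
Highest index: maraging steel.

maraging steel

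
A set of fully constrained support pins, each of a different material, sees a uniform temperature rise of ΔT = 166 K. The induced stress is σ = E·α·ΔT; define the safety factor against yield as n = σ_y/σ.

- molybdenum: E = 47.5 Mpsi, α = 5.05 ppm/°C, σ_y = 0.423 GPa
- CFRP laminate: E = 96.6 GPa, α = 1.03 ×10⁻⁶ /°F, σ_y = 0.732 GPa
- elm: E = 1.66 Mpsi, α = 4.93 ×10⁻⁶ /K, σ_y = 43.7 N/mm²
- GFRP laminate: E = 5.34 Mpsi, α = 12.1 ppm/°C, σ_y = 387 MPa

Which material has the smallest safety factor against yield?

molybdenum

Converting E to GPa, α to ×10⁻⁶/K, σ_y to MPa, then σ and n for each:
  molybdenum: E = 327.5, α = 5.05, σ_y = 423.0 → σ = 275 MPa, n = 1.54
  CFRP laminate: E = 96.60, α = 1.85, σ_y = 732.0 → σ = 29.7 MPa, n = 24.6
  elm: E = 11.45, α = 4.93, σ_y = 43.70 → σ = 9.37 MPa, n = 4.67
  GFRP laminate: E = 36.82, α = 12.1, σ_y = 387.0 → σ = 74.0 MPa, n = 5.23
Smallest n: molybdenum with n = 1.54.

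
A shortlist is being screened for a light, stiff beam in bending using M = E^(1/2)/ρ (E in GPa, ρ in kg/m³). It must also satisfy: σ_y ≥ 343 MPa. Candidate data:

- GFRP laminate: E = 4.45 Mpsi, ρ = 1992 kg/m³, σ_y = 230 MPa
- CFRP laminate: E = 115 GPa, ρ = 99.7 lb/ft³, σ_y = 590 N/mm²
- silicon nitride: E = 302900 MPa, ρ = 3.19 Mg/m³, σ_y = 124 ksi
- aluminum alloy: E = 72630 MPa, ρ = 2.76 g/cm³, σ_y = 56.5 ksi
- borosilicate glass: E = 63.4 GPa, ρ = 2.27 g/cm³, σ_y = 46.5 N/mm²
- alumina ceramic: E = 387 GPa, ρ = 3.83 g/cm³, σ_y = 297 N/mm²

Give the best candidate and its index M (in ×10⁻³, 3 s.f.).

Screen on constraints: σ_y ≥ 343 MPa. Survivors: CFRP laminate, silicon nitride, aluminum alloy.
Normalizing units and computing the index:
  CFRP laminate: E = 115.0 GPa, ρ = 1597 kg/m³
  silicon nitride: E = 302.9 GPa, ρ = 3190 kg/m³
  aluminum alloy: E = 72.63 GPa, ρ = 2760 kg/m³
  CFRP laminate: M = 6.71×10⁻³
  silicon nitride: M = 5.46×10⁻³
  aluminum alloy: M = 3.09×10⁻³
CFRP laminate ranks first.

CFRP laminate, M = 6.71×10⁻³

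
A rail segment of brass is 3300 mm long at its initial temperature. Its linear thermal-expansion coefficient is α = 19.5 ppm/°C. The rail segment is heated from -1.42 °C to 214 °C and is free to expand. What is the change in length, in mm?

ΔT = 214 − (-1.42) = 215.4 K.
ΔL = α·L₀·ΔT = 19.5×10⁻⁶ × 3300 mm × 215.4 K = 13.9 mm.

13.9 mm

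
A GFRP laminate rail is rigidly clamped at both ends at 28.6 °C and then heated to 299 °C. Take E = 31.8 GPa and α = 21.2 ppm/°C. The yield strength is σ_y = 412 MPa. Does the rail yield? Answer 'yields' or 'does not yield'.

ΔT = 270.4 K. Constrained thermal stress σ = E·α·ΔT = 31.80×10³ MPa × 21.2×10⁻⁶ × 270.4 = 182 MPa (compressive).
Compare to σ_y = 412 MPa: σ < σ_y, so it does not yield.

does not yield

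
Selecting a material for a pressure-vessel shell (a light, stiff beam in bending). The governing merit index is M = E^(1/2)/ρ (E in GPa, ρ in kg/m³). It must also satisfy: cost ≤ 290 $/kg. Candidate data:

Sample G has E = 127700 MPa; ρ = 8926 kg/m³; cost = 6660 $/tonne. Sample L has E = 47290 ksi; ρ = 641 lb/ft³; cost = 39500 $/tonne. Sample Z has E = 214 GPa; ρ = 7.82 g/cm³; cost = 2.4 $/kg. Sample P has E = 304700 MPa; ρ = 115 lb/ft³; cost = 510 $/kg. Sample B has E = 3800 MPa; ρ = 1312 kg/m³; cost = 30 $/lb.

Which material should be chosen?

sample Z

Screen on constraints: cost ≤ 290 $/kg. Survivors: sample G, sample L, sample Z, sample B.
Convert each candidate to consistent units, then evaluate M:
  sample G: E = 127.7 GPa, ρ = 8926 kg/m³
  sample L: E = 326.1 GPa, ρ = 10270 kg/m³
  sample Z: E = 214.0 GPa, ρ = 7820 kg/m³
  sample B: E = 3.800 GPa, ρ = 1312 kg/m³
  sample Z: M = 1.87×10⁻³
  sample L: M = 1.76×10⁻³
  sample B: M = 1.49×10⁻³
  sample G: M = 1.27×10⁻³
The maximum is for sample Z.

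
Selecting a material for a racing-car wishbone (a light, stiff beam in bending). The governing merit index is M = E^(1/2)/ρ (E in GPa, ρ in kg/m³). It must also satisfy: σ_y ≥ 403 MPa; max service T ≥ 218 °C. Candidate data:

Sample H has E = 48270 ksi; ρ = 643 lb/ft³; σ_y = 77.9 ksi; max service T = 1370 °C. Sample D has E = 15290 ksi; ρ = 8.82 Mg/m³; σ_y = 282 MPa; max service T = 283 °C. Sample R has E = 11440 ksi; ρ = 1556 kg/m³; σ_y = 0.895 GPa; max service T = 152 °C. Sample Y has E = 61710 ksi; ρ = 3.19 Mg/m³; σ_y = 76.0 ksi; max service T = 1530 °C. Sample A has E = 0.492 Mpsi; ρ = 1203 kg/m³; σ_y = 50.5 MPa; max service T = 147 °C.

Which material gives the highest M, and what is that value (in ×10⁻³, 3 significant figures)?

sample Y, M = 6.47×10⁻³

Screen on constraints: σ_y ≥ 403 MPa; max service T ≥ 218 °C. Survivors: sample H, sample Y.
Normalizing units and computing the index:
  sample H: E = 332.8 GPa, ρ = 10300 kg/m³
  sample Y: E = 425.5 GPa, ρ = 3190 kg/m³
  sample Y: M = 6.47×10⁻³
  sample H: M = 1.77×10⁻³
Sample Y ranks first.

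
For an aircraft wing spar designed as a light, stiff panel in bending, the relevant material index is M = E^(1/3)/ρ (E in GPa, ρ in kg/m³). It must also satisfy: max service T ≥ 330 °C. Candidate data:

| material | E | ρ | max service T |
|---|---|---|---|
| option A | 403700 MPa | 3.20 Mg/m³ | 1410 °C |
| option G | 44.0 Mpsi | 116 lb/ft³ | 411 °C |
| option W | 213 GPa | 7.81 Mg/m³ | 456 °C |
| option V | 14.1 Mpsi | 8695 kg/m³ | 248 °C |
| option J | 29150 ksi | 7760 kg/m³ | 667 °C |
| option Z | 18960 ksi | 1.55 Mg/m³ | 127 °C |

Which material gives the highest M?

option G

Screen on constraints: max service T ≥ 330 °C. Survivors: option A, option G, option W, option J.
After converting to SI:
  option A: E = 403.7 GPa, ρ = 3200 kg/m³
  option G: E = 303.4 GPa, ρ = 1858 kg/m³
  option W: E = 213.0 GPa, ρ = 7810 kg/m³
  option J: E = 201.0 GPa, ρ = 7760 kg/m³
  option G: M = 3.62×10⁻³
  option A: M = 2.31×10⁻³
  option W: M = 0.765×10⁻³
  option J: M = 0.755×10⁻³
Option G ranks first.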